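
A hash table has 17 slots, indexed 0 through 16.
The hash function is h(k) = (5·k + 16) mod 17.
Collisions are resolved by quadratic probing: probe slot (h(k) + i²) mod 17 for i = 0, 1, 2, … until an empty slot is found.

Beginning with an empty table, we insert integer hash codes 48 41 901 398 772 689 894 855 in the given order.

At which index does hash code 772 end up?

9

48: h=1 → slot 1
41: h=0 → slot 0
901: h=16 → slot 16
398: h=0, probe 0,1,4 → slot 4
772: h=0, probe 0,1,4,9 → slot 9
689: h=10 → slot 10
894: h=15 → slot 15
855: h=7 → slot 7
Table: [41, 48, ., ., 398, ., ., 855, ., 772, 689, ., ., ., ., 894, 901]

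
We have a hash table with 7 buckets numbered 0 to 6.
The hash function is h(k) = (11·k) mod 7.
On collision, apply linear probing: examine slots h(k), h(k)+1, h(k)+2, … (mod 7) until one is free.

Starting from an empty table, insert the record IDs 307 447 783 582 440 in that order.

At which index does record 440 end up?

307: h=3 -> slot 3
447: h=3, probe 3,4 -> slot 4
783: h=3, probe 3,4,5 -> slot 5
582: h=4, probe 4,5,6 -> slot 6
440: h=3, probe 3,4,5,6,0 -> slot 0
Table: [440, _, _, 307, 447, 783, 582]

0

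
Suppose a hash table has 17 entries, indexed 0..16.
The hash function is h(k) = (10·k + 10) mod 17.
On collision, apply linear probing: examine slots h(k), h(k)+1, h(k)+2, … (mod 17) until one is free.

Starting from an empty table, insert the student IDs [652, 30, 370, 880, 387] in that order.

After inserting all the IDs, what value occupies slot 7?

387

Insert 652: h=2, slot 2 empty → index 2.
Insert 30: h=4, slot 4 empty → index 4.
Insert 370: h=4, slot 4 occupied → index 5.
Insert 880: h=4, slots 4,5 occupied → index 6.
Insert 387: h=4, slots 4,5,6 occupied → index 7.
Table: [_, _, 652, _, 30, 370, 880, 387, _, _, _, _, _, _, _, _, _]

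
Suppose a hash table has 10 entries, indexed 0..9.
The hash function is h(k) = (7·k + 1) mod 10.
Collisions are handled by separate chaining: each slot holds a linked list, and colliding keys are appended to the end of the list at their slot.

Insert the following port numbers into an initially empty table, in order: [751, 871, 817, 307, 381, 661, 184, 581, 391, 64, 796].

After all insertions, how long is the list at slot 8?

751 → bucket 8
871 → bucket 8 (collision)
817 → bucket 0
307 → bucket 0 (collision)
381 → bucket 8 (collision)
661 → bucket 8 (collision)
184 → bucket 9
581 → bucket 8 (collision)
391 → bucket 8 (collision)
64 → bucket 9 (collision)
796 → bucket 3
Final buckets:
0: 817 -> 307
1: ∅
2: ∅
3: 796
4: ∅
5: ∅
6: ∅
7: ∅
8: 751 -> 871 -> 381 -> 661 -> 581 -> 391
9: 184 -> 64

6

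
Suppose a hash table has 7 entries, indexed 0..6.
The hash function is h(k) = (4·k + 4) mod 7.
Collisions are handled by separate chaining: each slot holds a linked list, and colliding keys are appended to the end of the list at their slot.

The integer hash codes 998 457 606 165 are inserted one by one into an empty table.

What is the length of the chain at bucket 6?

998 -> bucket 6
457 -> bucket 5
606 -> bucket 6 (collision)
165 -> bucket 6 (collision)
Final buckets:
0: -
1: -
2: -
3: -
4: -
5: 457
6: 998 -> 606 -> 165

3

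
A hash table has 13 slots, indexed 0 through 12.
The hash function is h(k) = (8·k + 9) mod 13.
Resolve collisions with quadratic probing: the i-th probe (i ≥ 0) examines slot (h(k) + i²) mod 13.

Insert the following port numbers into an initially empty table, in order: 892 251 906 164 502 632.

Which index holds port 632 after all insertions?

4

Insert 892: h=8, slot 8 empty => index 8.
Insert 251: h=2, slot 2 empty => index 2.
Insert 906: h=3, slot 3 empty => index 3.
Insert 164: h=8, slot 8 occupied => index 9.
Insert 502: h=8, slots 8,9 occupied => index 12.
Insert 632: h=8, slots 8,9,12 occupied => index 4.
Table: [., ., 251, 906, 632, ., ., ., 892, 164, ., ., 502]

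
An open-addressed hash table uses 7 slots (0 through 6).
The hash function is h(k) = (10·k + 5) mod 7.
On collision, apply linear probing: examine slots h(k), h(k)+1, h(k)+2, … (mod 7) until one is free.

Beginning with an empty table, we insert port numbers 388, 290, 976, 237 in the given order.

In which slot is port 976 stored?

Insert 388: h=0, slot 0 empty → index 0.
Insert 290: h=0, slot 0 occupied → index 1.
Insert 976: h=0, slots 0,1 occupied → index 2.
Insert 237: h=2, slot 2 occupied → index 3.
Table: [388, 290, 976, 237, -, -, -]

2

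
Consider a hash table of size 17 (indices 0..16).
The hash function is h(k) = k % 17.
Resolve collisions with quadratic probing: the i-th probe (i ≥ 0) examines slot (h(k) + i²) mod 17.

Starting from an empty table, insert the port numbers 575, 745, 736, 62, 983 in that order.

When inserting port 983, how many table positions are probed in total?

575 hashes to 14; slot 14 is free => place at 14.
745 hashes to 14; 14 taken => place at 15.
736 hashes to 5; slot 5 is free => place at 5.
62 hashes to 11; slot 11 is free => place at 11.
983 hashes to 14; 14,15 taken => place at 1.
Table: [∅, 983, ∅, ∅, ∅, 736, ∅, ∅, ∅, ∅, ∅, 62, ∅, ∅, 575, 745, ∅]

3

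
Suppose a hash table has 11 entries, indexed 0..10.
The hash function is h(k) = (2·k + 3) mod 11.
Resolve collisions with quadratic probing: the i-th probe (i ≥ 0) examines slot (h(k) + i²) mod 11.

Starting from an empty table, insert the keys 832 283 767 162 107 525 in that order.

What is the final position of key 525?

832: h=6 -> slot 6
283: h=8 -> slot 8
767: h=8, probe 8,9 -> slot 9
162: h=8, probe 8,9,1 -> slot 1
107: h=8, probe 8,9,1,6,2 -> slot 2
525: h=8, probe 8,9,1,6,2,0 -> slot 0
Table: [525, 162, 107, ., ., ., 832, ., 283, 767, .]

0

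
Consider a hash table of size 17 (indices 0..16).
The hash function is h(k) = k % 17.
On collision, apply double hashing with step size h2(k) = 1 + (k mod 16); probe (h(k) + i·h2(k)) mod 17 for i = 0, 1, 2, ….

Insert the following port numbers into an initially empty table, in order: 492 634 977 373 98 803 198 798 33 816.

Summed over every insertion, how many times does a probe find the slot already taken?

492 hashes to 16; slot 16 is free => place at 16.
634 hashes to 5; slot 5 is free => place at 5.
977 hashes to 8; slot 8 is free => place at 8.
373 hashes to 16, h2=6; 16,5 taken => place at 11.
98 hashes to 13; slot 13 is free => place at 13.
803 hashes to 4; slot 4 is free => place at 4.
198 hashes to 11, h2=7; 11 taken => place at 1.
798 hashes to 16, h2=15; 16 taken => place at 14.
33 hashes to 16, h2=2; 16,1 taken => place at 3.
816 hashes to 0; slot 0 is free => place at 0.
Table: [816, 198, -, 33, 803, 634, -, -, 977, -, -, 373, -, 98, 798, -, 492]

6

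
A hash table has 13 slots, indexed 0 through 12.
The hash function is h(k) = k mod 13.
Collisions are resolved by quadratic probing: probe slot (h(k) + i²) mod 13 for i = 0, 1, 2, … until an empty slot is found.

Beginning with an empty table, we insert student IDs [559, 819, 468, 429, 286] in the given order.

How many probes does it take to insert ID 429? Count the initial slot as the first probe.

4

559: h=0 -> slot 0
819: h=0, probe 0,1 -> slot 1
468: h=0, probe 0,1,4 -> slot 4
429: h=0, probe 0,1,4,9 -> slot 9
286: h=0, probe 0,1,4,9,3 -> slot 3
Table: [559, 819, -, 286, 468, -, -, -, -, 429, -, -, -]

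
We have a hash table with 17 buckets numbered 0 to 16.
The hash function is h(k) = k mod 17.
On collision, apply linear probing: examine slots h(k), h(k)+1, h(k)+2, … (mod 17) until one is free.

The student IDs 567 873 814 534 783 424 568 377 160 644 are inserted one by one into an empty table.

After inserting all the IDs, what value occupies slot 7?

873

567 hashes to 6; slot 6 is free -> place at 6.
873 hashes to 6; 6 taken -> place at 7.
814 hashes to 15; slot 15 is free -> place at 15.
534 hashes to 7; 7 taken -> place at 8.
783 hashes to 1; slot 1 is free -> place at 1.
424 hashes to 16; slot 16 is free -> place at 16.
568 hashes to 7; 7,8 taken -> place at 9.
377 hashes to 3; slot 3 is free -> place at 3.
160 hashes to 7; 7,8,9 taken -> place at 10.
644 hashes to 15; 15,16 taken -> place at 0.
Table: [644, 783, ., 377, ., ., 567, 873, 534, 568, 160, ., ., ., ., 814, 424]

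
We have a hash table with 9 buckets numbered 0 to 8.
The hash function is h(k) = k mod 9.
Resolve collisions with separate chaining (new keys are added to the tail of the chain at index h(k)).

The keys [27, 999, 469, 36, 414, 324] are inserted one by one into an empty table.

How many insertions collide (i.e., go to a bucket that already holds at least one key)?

4

Insert 27: h=0, bucket 0 empty → new chain.
Insert 999: h=0, bucket 0 nonempty → append to chain.
Insert 469: h=1, bucket 1 empty → new chain.
Insert 36: h=0, bucket 0 nonempty → append to chain.
Insert 414: h=0, bucket 0 nonempty → append to chain.
Insert 324: h=0, bucket 0 nonempty → append to chain.
Final buckets:
0: 27 -> 999 -> 36 -> 414 -> 324
1: 469
2: ∅
3: ∅
4: ∅
5: ∅
6: ∅
7: ∅
8: ∅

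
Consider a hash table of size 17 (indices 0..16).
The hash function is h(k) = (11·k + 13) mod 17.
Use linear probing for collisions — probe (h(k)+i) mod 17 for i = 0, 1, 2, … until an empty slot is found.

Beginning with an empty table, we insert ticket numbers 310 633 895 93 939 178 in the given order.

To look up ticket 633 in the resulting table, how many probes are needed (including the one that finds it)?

310 hashes to 6; slot 6 is free → place at 6.
633 hashes to 6; 6 taken → place at 7.
895 hashes to 15; slot 15 is free → place at 15.
93 hashes to 16; slot 16 is free → place at 16.
939 hashes to 6; 6,7 taken → place at 8.
178 hashes to 16; 16 taken → place at 0.
Table: [178, ∅, ∅, ∅, ∅, ∅, 310, 633, 939, ∅, ∅, ∅, ∅, ∅, ∅, 895, 93]
Lookup 633: h=6, probe 6,7 → found at 7.

2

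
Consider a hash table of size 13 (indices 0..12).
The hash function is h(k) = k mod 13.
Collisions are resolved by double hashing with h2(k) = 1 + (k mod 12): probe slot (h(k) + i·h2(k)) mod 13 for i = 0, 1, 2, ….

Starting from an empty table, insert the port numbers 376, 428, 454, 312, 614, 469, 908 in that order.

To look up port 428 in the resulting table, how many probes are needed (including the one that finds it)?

2

Insert 376: h=12, slot 12 empty → index 12.
Insert 428: h=12, h2=9, slot 12 occupied → index 8.
Insert 454: h=12, h2=11, slot 12 occupied → index 10.
Insert 312: h=0, slot 0 empty → index 0.
Insert 614: h=3, slot 3 empty → index 3.
Insert 469: h=1, slot 1 empty → index 1.
Insert 908: h=11, slot 11 empty → index 11.
Table: [312, 469, ., 614, ., ., ., ., 428, ., 454, 908, 376]
Lookup 428: h=12, h2=9, probe 12,8 → found at 8.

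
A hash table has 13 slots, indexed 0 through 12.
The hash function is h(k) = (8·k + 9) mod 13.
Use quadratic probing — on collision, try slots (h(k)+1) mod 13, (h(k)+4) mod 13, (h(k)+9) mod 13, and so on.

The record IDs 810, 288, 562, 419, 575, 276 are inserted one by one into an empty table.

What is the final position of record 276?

Insert 810: h=2, slot 2 empty -> index 2.
Insert 288: h=12, slot 12 empty -> index 12.
Insert 562: h=7, slot 7 empty -> index 7.
Insert 419: h=7, slot 7 occupied -> index 8.
Insert 575: h=7, slots 7,8 occupied -> index 11.
Insert 276: h=7, slots 7,8,11 occupied -> index 3.
Table: [—, —, 810, 276, —, —, —, 562, 419, —, —, 575, 288]

3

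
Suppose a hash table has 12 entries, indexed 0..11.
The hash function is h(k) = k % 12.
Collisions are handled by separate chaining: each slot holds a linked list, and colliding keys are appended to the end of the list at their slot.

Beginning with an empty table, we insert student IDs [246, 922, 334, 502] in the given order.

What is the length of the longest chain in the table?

3

Insert 246: h=6, bucket 6 empty -> new chain.
Insert 922: h=10, bucket 10 empty -> new chain.
Insert 334: h=10, bucket 10 nonempty -> append to chain.
Insert 502: h=10, bucket 10 nonempty -> append to chain.
Final buckets:
0: ∅
1: ∅
2: ∅
3: ∅
4: ∅
5: ∅
6: 246
7: ∅
8: ∅
9: ∅
10: 922 -> 334 -> 502
11: ∅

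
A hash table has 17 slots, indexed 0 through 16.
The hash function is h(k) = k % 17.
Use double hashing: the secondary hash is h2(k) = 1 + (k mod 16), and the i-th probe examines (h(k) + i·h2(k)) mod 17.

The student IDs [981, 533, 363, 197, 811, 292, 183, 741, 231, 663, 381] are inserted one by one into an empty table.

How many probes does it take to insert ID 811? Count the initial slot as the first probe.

2

Insert 981: h=12, slot 12 empty => index 12.
Insert 533: h=6, slot 6 empty => index 6.
Insert 363: h=6, h2=12, slot 6 occupied => index 1.
Insert 197: h=10, slot 10 empty => index 10.
Insert 811: h=12, h2=12, slot 12 occupied => index 7.
Insert 292: h=3, slot 3 empty => index 3.
Insert 183: h=13, slot 13 empty => index 13.
Insert 741: h=10, h2=6, slot 10 occupied => index 16.
Insert 231: h=10, h2=8, slots 10,1 occupied => index 9.
Insert 663: h=0, slot 0 empty => index 0.
Insert 381: h=7, h2=14, slot 7 occupied => index 4.
Table: [663, 363, ∅, 292, 381, ∅, 533, 811, ∅, 231, 197, ∅, 981, 183, ∅, ∅, 741]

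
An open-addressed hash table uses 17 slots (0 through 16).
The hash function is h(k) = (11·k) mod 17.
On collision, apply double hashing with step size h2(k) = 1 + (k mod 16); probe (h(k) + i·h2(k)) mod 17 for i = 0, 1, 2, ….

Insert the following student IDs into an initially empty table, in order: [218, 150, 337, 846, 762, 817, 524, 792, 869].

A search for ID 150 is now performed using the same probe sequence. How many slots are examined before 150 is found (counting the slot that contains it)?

2

218 hashes to 1; slot 1 is free => place at 1.
150 hashes to 1, h2=7; 1 taken => place at 8.
337 hashes to 1, h2=2; 1 taken => place at 3.
846 hashes to 7; slot 7 is free => place at 7.
762 hashes to 1, h2=11; 1 taken => place at 12.
817 hashes to 11; slot 11 is free => place at 11.
524 hashes to 1, h2=13; 1 taken => place at 14.
792 hashes to 8, h2=9; 8 taken => place at 0.
869 hashes to 5; slot 5 is free => place at 5.
Table: [792, 218, _, 337, _, 869, _, 846, 150, _, _, 817, 762, _, 524, _, _]
Lookup 150: h=1, h2=7, probe 1,8 → found at 8.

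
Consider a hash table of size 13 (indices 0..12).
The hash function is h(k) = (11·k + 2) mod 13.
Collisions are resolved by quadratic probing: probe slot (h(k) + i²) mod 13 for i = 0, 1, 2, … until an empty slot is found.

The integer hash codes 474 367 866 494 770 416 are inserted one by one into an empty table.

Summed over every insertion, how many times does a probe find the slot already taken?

3

474 hashes to 3; slot 3 is free => place at 3.
367 hashes to 9; slot 9 is free => place at 9.
866 hashes to 12; slot 12 is free => place at 12.
494 hashes to 2; slot 2 is free => place at 2.
770 hashes to 9; 9 taken => place at 10.
416 hashes to 2; 2,3 taken => place at 6.
Table: [∅, ∅, 494, 474, ∅, ∅, 416, ∅, ∅, 367, 770, ∅, 866]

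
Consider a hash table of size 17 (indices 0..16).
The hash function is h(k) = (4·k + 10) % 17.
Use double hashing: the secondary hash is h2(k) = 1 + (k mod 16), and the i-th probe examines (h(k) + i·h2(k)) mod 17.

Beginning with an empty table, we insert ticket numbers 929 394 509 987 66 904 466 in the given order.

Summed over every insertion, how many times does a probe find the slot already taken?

Insert 929: h=3, slot 3 empty => index 3.
Insert 394: h=5, slot 5 empty => index 5.
Insert 509: h=6, slot 6 empty => index 6.
Insert 987: h=14, slot 14 empty => index 14.
Insert 66: h=2, slot 2 empty => index 2.
Insert 904: h=5, h2=9, slots 5,14,6 occupied => index 15.
Insert 466: h=4, slot 4 empty => index 4.
Table: [∅, ∅, 66, 929, 466, 394, 509, ∅, ∅, ∅, ∅, ∅, ∅, ∅, 987, 904, ∅]

3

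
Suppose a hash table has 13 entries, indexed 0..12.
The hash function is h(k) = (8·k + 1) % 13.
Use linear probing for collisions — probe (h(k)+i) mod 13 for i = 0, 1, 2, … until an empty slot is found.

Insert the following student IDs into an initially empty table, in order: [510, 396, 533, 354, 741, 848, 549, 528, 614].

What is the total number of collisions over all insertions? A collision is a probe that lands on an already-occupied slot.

23

510: h=12 => slot 12
396: h=10 => slot 10
533: h=1 => slot 1
354: h=12, probe 12,0 => slot 0
741: h=1, probe 1,2 => slot 2
848: h=12, probe 12,0,1,2,3 => slot 3
549: h=12, probe 12,0,1,2,3,4 => slot 4
528: h=0, probe 0,1,2,3,4,5 => slot 5
614: h=12, probe 12,0,1,2,3,4,5,6 => slot 6
Table: [354, 533, 741, 848, 549, 528, 614, -, -, -, 396, -, 510]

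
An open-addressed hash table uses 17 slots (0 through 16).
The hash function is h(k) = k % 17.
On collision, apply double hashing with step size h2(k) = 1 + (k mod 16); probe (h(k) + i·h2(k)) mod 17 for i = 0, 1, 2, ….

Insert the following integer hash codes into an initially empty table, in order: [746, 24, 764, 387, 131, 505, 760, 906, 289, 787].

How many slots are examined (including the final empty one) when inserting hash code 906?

746 hashes to 15; slot 15 is free → place at 15.
24 hashes to 7; slot 7 is free → place at 7.
764 hashes to 16; slot 16 is free → place at 16.
387 hashes to 13; slot 13 is free → place at 13.
131 hashes to 12; slot 12 is free → place at 12.
505 hashes to 12, h2=10; 12 taken → place at 5.
760 hashes to 12, h2=9; 12 taken → place at 4.
906 hashes to 5, h2=11; 5,16 taken → place at 10.
289 hashes to 0; slot 0 is free → place at 0.
787 hashes to 5, h2=4; 5 taken → place at 9.
Table: [289, -, -, -, 760, 505, -, 24, -, 787, 906, -, 131, 387, -, 746, 764]

3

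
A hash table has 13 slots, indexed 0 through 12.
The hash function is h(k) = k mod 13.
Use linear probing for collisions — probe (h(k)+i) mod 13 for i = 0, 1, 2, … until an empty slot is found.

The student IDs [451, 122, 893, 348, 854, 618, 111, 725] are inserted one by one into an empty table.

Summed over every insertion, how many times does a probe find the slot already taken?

9

451 hashes to 9; slot 9 is free => place at 9.
122 hashes to 5; slot 5 is free => place at 5.
893 hashes to 9; 9 taken => place at 10.
348 hashes to 10; 10 taken => place at 11.
854 hashes to 9; 9,10,11 taken => place at 12.
618 hashes to 7; slot 7 is free => place at 7.
111 hashes to 7; 7 taken => place at 8.
725 hashes to 10; 10,11,12 taken => place at 0.
Table: [725, ∅, ∅, ∅, ∅, 122, ∅, 618, 111, 451, 893, 348, 854]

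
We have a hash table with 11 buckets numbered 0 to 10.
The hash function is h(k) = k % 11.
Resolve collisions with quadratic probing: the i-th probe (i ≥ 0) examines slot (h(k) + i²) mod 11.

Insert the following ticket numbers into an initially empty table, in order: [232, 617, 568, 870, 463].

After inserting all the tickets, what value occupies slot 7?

Insert 232: h=1, slot 1 empty → index 1.
Insert 617: h=1, slot 1 occupied → index 2.
Insert 568: h=7, slot 7 empty → index 7.
Insert 870: h=1, slots 1,2 occupied → index 5.
Insert 463: h=1, slots 1,2,5 occupied → index 10.
Table: [., 232, 617, ., ., 870, ., 568, ., ., 463]

568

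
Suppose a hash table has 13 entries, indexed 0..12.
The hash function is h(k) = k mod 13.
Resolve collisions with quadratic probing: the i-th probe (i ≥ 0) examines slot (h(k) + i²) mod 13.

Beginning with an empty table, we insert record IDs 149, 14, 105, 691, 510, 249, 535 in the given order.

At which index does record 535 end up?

149: h=6 -> slot 6
14: h=1 -> slot 1
105: h=1, probe 1,2 -> slot 2
691: h=2, probe 2,3 -> slot 3
510: h=3, probe 3,4 -> slot 4
249: h=2, probe 2,3,6,11 -> slot 11
535: h=2, probe 2,3,6,11,5 -> slot 5
Table: [—, 14, 105, 691, 510, 535, 149, —, —, —, —, 249, —]

5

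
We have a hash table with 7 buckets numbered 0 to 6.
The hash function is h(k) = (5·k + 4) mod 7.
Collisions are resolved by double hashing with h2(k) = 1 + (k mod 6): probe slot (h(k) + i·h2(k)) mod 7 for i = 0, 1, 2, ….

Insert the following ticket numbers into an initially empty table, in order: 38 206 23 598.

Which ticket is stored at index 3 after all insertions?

598

38: h=5 => slot 5
206: h=5, h2=3, probe 5,1 => slot 1
23: h=0 => slot 0
598: h=5, h2=5, probe 5,3 => slot 3
Table: [23, 206, —, 598, —, 38, —]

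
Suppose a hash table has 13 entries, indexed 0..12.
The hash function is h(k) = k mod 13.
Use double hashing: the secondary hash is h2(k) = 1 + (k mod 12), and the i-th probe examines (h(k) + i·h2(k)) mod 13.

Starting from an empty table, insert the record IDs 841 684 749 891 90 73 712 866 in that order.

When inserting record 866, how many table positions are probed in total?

841: h=9 => slot 9
684: h=8 => slot 8
749: h=8, h2=6, probe 8,1 => slot 1
891: h=7 => slot 7
90: h=12 => slot 12
73: h=8, h2=2, probe 8,10 => slot 10
712: h=10, h2=5, probe 10,2 => slot 2
866: h=8, h2=3, probe 8,11 => slot 11
Table: [-, 749, 712, -, -, -, -, 891, 684, 841, 73, 866, 90]

2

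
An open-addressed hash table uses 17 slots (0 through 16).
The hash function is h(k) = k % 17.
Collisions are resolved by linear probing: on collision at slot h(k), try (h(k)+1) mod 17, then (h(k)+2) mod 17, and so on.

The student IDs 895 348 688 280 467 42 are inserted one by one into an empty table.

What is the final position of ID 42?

895: h=11 => slot 11
348: h=8 => slot 8
688: h=8, probe 8,9 => slot 9
280: h=8, probe 8,9,10 => slot 10
467: h=8, probe 8,9,10,11,12 => slot 12
42: h=8, probe 8,9,10,11,12,13 => slot 13
Table: [-, -, -, -, -, -, -, -, 348, 688, 280, 895, 467, 42, -, -, -]

13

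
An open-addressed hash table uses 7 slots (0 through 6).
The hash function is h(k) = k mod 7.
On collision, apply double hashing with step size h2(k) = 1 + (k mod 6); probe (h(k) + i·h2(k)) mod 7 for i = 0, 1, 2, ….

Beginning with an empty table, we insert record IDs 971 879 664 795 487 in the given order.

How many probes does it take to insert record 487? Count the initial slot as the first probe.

971 hashes to 5; slot 5 is free => place at 5.
879 hashes to 4; slot 4 is free => place at 4.
664 hashes to 6; slot 6 is free => place at 6.
795 hashes to 4, h2=4; 4 taken => place at 1.
487 hashes to 4, h2=2; 4,6,1 taken => place at 3.
Table: [—, 795, —, 487, 879, 971, 664]

4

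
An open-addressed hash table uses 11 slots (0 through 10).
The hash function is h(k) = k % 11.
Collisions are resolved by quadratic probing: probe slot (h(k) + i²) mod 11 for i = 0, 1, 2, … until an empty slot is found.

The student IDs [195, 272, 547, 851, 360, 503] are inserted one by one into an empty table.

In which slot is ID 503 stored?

2

Insert 195: h=8, slot 8 empty => index 8.
Insert 272: h=8, slot 8 occupied => index 9.
Insert 547: h=8, slots 8,9 occupied => index 1.
Insert 851: h=4, slot 4 empty => index 4.
Insert 360: h=8, slots 8,9,1 occupied => index 6.
Insert 503: h=8, slots 8,9,1,6 occupied => index 2.
Table: [—, 547, 503, —, 851, —, 360, —, 195, 272, —]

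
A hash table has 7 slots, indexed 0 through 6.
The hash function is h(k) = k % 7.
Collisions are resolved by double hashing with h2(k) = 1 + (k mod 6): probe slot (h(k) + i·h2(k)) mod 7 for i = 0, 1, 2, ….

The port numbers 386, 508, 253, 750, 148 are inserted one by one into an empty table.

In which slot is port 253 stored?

3

386 hashes to 1; slot 1 is free => place at 1.
508 hashes to 4; slot 4 is free => place at 4.
253 hashes to 1, h2=2; 1 taken => place at 3.
750 hashes to 1, h2=1; 1 taken => place at 2.
148 hashes to 1, h2=5; 1 taken => place at 6.
Table: [—, 386, 750, 253, 508, —, 148]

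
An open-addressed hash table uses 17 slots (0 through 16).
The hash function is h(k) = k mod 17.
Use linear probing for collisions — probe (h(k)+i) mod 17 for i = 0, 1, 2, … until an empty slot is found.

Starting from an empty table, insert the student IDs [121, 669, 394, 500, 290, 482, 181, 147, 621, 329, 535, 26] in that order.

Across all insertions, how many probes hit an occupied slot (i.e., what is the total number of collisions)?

121: h=2 => slot 2
669: h=6 => slot 6
394: h=3 => slot 3
500: h=7 => slot 7
290: h=1 => slot 1
482: h=6, probe 6,7,8 => slot 8
181: h=11 => slot 11
147: h=11, probe 11,12 => slot 12
621: h=9 => slot 9
329: h=6, probe 6,7,8,9,10 => slot 10
535: h=8, probe 8,9,10,11,12,13 => slot 13
26: h=9, probe 9,10,11,12,13,14 => slot 14
Table: [_, 290, 121, 394, _, _, 669, 500, 482, 621, 329, 181, 147, 535, 26, _, _]

17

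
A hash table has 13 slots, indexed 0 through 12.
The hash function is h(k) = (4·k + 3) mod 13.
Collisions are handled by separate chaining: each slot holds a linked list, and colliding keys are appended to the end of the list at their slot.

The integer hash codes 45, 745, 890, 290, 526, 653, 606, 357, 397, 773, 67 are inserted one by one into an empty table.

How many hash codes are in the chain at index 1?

5

45 -> bucket 1
745 -> bucket 6
890 -> bucket 1 (collision)
290 -> bucket 6 (collision)
526 -> bucket 1 (collision)
653 -> bucket 2
606 -> bucket 9
357 -> bucket 1 (collision)
397 -> bucket 5
773 -> bucket 1 (collision)
67 -> bucket 11
Final buckets:
0: .
1: 45 -> 890 -> 526 -> 357 -> 773
2: 653
3: .
4: .
5: 397
6: 745 -> 290
7: .
8: .
9: 606
10: .
11: 67
12: .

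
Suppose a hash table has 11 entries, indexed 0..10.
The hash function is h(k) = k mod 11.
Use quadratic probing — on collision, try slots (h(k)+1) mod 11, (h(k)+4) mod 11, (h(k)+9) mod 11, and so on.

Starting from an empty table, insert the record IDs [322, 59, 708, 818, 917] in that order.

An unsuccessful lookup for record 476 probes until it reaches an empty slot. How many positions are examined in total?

322 hashes to 3; slot 3 is free → place at 3.
59 hashes to 4; slot 4 is free → place at 4.
708 hashes to 4; 4 taken → place at 5.
818 hashes to 4; 4,5 taken → place at 8.
917 hashes to 4; 4,5,8 taken → place at 2.
Table: [∅, ∅, 917, 322, 59, 708, ∅, ∅, 818, ∅, ∅]
Lookup 476: h=3, probe 3,4,7 → slot 7 empty, not found.

3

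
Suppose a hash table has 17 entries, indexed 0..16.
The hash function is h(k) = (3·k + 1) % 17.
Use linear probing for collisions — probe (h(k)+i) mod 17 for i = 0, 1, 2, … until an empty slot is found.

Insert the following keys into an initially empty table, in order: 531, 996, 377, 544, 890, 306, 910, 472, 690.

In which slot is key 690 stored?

Insert 531: h=13, slot 13 empty => index 13.
Insert 996: h=14, slot 14 empty => index 14.
Insert 377: h=10, slot 10 empty => index 10.
Insert 544: h=1, slot 1 empty => index 1.
Insert 890: h=2, slot 2 empty => index 2.
Insert 306: h=1, slots 1,2 occupied => index 3.
Insert 910: h=11, slot 11 empty => index 11.
Insert 472: h=6, slot 6 empty => index 6.
Insert 690: h=14, slot 14 occupied => index 15.
Table: [-, 544, 890, 306, -, -, 472, -, -, -, 377, 910, -, 531, 996, 690, -]

15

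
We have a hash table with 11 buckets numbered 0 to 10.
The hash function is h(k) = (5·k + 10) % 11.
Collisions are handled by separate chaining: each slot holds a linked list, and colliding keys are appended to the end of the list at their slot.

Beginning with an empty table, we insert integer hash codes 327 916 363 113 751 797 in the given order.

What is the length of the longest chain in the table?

Insert 327: h=6, bucket 6 empty -> new chain.
Insert 916: h=3, bucket 3 empty -> new chain.
Insert 363: h=10, bucket 10 empty -> new chain.
Insert 113: h=3, bucket 3 nonempty -> append to chain.
Insert 751: h=3, bucket 3 nonempty -> append to chain.
Insert 797: h=2, bucket 2 empty -> new chain.
Final buckets:
0: .
1: .
2: 797
3: 916 -> 113 -> 751
4: .
5: .
6: 327
7: .
8: .
9: .
10: 363

3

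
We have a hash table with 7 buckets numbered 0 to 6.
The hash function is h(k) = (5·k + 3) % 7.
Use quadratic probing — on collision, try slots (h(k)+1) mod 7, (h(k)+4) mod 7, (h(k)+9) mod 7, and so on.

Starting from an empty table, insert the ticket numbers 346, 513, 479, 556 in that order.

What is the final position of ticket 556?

1

346 hashes to 4; slot 4 is free → place at 4.
513 hashes to 6; slot 6 is free → place at 6.
479 hashes to 4; 4 taken → place at 5.
556 hashes to 4; 4,5 taken → place at 1.
Table: [., 556, ., ., 346, 479, 513]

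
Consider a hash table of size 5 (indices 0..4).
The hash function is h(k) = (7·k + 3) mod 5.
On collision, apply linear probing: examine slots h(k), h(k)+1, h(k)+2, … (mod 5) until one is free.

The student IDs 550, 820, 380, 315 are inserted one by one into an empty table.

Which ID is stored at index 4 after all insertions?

550 hashes to 3; slot 3 is free -> place at 3.
820 hashes to 3; 3 taken -> place at 4.
380 hashes to 3; 3,4 taken -> place at 0.
315 hashes to 3; 3,4,0 taken -> place at 1.
Table: [380, 315, ∅, 550, 820]

820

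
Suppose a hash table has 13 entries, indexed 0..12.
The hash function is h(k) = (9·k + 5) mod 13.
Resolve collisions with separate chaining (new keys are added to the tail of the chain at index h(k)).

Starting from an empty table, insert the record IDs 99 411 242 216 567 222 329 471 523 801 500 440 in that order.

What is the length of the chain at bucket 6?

Insert 99: h=12, bucket 12 empty -> new chain.
Insert 411: h=12, bucket 12 nonempty -> append to chain.
Insert 242: h=12, bucket 12 nonempty -> append to chain.
Insert 216: h=12, bucket 12 nonempty -> append to chain.
Insert 567: h=12, bucket 12 nonempty -> append to chain.
Insert 222: h=1, bucket 1 empty -> new chain.
Insert 329: h=2, bucket 2 empty -> new chain.
Insert 471: h=6, bucket 6 empty -> new chain.
Insert 523: h=6, bucket 6 nonempty -> append to chain.
Insert 801: h=12, bucket 12 nonempty -> append to chain.
Insert 500: h=7, bucket 7 empty -> new chain.
Insert 440: h=0, bucket 0 empty -> new chain.
Final buckets:
0: 440
1: 222
2: 329
3: ∅
4: ∅
5: ∅
6: 471 -> 523
7: 500
8: ∅
9: ∅
10: ∅
11: ∅
12: 99 -> 411 -> 242 -> 216 -> 567 -> 801

2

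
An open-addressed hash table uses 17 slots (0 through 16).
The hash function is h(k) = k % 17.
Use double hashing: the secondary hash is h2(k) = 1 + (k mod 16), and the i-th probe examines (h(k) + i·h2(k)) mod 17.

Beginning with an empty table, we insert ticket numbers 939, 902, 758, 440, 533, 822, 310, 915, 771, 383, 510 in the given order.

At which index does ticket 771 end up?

5

939 hashes to 4; slot 4 is free => place at 4.
902 hashes to 1; slot 1 is free => place at 1.
758 hashes to 10; slot 10 is free => place at 10.
440 hashes to 15; slot 15 is free => place at 15.
533 hashes to 6; slot 6 is free => place at 6.
822 hashes to 6, h2=7; 6 taken => place at 13.
310 hashes to 4, h2=7; 4 taken => place at 11.
915 hashes to 14; slot 14 is free => place at 14.
771 hashes to 6, h2=4; 6,10,14,1 taken => place at 5.
383 hashes to 9; slot 9 is free => place at 9.
510 hashes to 0; slot 0 is free => place at 0.
Table: [510, 902, ∅, ∅, 939, 771, 533, ∅, ∅, 383, 758, 310, ∅, 822, 915, 440, ∅]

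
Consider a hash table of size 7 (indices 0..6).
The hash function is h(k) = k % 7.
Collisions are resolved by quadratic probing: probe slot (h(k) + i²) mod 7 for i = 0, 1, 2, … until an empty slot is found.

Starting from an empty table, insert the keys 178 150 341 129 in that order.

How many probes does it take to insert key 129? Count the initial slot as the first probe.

178: h=3 -> slot 3
150: h=3, probe 3,4 -> slot 4
341: h=5 -> slot 5
129: h=3, probe 3,4,0 -> slot 0
Table: [129, ., ., 178, 150, 341, .]

3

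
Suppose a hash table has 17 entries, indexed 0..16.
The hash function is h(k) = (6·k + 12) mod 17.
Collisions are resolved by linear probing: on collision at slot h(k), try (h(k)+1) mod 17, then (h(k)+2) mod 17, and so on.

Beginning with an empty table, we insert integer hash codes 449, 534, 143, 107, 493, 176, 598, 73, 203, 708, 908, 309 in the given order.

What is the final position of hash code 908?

449: h=3 => slot 3
534: h=3, probe 3,4 => slot 4
143: h=3, probe 3,4,5 => slot 5
107: h=8 => slot 8
493: h=12 => slot 12
176: h=14 => slot 14
598: h=13 => slot 13
73: h=8, probe 8,9 => slot 9
203: h=6 => slot 6
708: h=10 => slot 10
908: h=3, probe 3,4,5,6,7 => slot 7
309: h=13, probe 13,14,15 => slot 15
Table: [_, _, _, 449, 534, 143, 203, 908, 107, 73, 708, _, 493, 598, 176, 309, _]

7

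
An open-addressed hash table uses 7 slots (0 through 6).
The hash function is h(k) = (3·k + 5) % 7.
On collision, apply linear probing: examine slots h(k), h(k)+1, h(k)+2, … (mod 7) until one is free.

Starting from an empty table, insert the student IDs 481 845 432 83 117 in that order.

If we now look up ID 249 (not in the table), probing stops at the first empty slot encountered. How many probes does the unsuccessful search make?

Insert 481: h=6, slot 6 empty => index 6.
Insert 845: h=6, slot 6 occupied => index 0.
Insert 432: h=6, slots 6,0 occupied => index 1.
Insert 83: h=2, slot 2 empty => index 2.
Insert 117: h=6, slots 6,0,1,2 occupied => index 3.
Table: [845, 432, 83, 117, ∅, ∅, 481]
Lookup 249: h=3, probe 3,4 → slot 4 empty, not found.

2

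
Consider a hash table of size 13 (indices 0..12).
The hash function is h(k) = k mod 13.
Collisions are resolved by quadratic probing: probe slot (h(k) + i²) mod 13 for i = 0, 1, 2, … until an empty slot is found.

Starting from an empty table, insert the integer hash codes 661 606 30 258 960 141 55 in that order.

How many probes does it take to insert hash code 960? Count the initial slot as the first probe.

661: h=11 -> slot 11
606: h=8 -> slot 8
30: h=4 -> slot 4
258: h=11, probe 11,12 -> slot 12
960: h=11, probe 11,12,2 -> slot 2
141: h=11, probe 11,12,2,7 -> slot 7
55: h=3 -> slot 3
Table: [-, -, 960, 55, 30, -, -, 141, 606, -, -, 661, 258]

3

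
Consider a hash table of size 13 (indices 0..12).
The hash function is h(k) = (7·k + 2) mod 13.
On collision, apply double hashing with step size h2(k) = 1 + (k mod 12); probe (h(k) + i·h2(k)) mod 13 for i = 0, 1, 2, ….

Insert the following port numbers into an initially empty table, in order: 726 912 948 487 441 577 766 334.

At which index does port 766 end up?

726 hashes to 1; slot 1 is free -> place at 1.
912 hashes to 3; slot 3 is free -> place at 3.
948 hashes to 8; slot 8 is free -> place at 8.
487 hashes to 5; slot 5 is free -> place at 5.
441 hashes to 8, h2=10; 8,5 taken -> place at 2.
577 hashes to 11; slot 11 is free -> place at 11.
766 hashes to 8, h2=11; 8 taken -> place at 6.
334 hashes to 0; slot 0 is free -> place at 0.
Table: [334, 726, 441, 912, ., 487, 766, ., 948, ., ., 577, .]

6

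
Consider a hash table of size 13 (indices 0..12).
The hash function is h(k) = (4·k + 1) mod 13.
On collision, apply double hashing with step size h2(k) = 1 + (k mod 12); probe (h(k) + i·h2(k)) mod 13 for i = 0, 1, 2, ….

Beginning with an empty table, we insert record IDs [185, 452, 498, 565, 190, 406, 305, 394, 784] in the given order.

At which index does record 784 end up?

Insert 185: h=0, slot 0 empty => index 0.
Insert 452: h=2, slot 2 empty => index 2.
Insert 498: h=4, slot 4 empty => index 4.
Insert 565: h=12, slot 12 empty => index 12.
Insert 190: h=7, slot 7 empty => index 7.
Insert 406: h=0, h2=11, slot 0 occupied => index 11.
Insert 305: h=12, h2=6, slot 12 occupied => index 5.
Insert 394: h=4, h2=11, slots 4,2,0,11 occupied => index 9.
Insert 784: h=4, h2=5, slots 4,9 occupied => index 1.
Table: [185, 784, 452, ∅, 498, 305, ∅, 190, ∅, 394, ∅, 406, 565]

1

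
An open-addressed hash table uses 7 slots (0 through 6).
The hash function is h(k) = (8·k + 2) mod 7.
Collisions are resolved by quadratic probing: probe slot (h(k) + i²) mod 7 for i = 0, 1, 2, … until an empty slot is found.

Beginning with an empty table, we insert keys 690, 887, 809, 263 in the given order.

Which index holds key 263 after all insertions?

690 hashes to 6; slot 6 is free -> place at 6.
887 hashes to 0; slot 0 is free -> place at 0.
809 hashes to 6; 6,0 taken -> place at 3.
263 hashes to 6; 6,0,3 taken -> place at 1.
Table: [887, 263, _, 809, _, _, 690]

1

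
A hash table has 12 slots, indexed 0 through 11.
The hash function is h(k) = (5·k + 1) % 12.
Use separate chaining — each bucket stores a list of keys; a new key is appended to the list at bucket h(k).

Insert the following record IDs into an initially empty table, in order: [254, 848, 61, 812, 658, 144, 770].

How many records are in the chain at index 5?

2

Insert 254: h=11, bucket 11 empty → new chain.
Insert 848: h=5, bucket 5 empty → new chain.
Insert 61: h=6, bucket 6 empty → new chain.
Insert 812: h=5, bucket 5 nonempty → append to chain.
Insert 658: h=3, bucket 3 empty → new chain.
Insert 144: h=1, bucket 1 empty → new chain.
Insert 770: h=11, bucket 11 nonempty → append to chain.
Final buckets:
0: ∅
1: 144
2: ∅
3: 658
4: ∅
5: 848 -> 812
6: 61
7: ∅
8: ∅
9: ∅
10: ∅
11: 254 -> 770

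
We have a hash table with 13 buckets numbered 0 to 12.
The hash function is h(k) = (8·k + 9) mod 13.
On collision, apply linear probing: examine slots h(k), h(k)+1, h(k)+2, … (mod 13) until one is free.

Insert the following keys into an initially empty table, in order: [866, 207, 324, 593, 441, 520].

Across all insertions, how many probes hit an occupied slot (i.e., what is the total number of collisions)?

866 hashes to 8; slot 8 is free → place at 8.
207 hashes to 1; slot 1 is free → place at 1.
324 hashes to 1; 1 taken → place at 2.
593 hashes to 8; 8 taken → place at 9.
441 hashes to 1; 1,2 taken → place at 3.
520 hashes to 9; 9 taken → place at 10.
Table: [_, 207, 324, 441, _, _, _, _, 866, 593, 520, _, _]

5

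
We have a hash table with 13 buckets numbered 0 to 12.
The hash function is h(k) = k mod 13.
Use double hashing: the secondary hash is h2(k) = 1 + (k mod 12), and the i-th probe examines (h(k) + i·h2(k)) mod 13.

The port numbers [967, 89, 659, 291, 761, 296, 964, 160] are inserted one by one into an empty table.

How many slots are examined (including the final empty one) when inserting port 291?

3

967: h=5 -> slot 5
89: h=11 -> slot 11
659: h=9 -> slot 9
291: h=5, h2=4, probe 5,9,0 -> slot 0
761: h=7 -> slot 7
296: h=10 -> slot 10
964: h=2 -> slot 2
160: h=4 -> slot 4
Table: [291, —, 964, —, 160, 967, —, 761, —, 659, 296, 89, —]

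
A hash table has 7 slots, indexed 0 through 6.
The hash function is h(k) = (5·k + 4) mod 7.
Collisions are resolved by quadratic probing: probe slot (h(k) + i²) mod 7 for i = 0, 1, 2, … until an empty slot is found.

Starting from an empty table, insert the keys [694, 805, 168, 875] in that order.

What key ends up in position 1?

875

Insert 694: h=2, slot 2 empty => index 2.
Insert 805: h=4, slot 4 empty => index 4.
Insert 168: h=4, slot 4 occupied => index 5.
Insert 875: h=4, slots 4,5 occupied => index 1.
Table: [—, 875, 694, —, 805, 168, —]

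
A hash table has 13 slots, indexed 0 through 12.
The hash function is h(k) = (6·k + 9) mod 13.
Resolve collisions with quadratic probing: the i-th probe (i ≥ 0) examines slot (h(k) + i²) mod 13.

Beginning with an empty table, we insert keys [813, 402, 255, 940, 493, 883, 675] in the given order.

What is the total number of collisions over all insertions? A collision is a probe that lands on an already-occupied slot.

10

Insert 813: h=12, slot 12 empty => index 12.
Insert 402: h=3, slot 3 empty => index 3.
Insert 255: h=5, slot 5 empty => index 5.
Insert 940: h=7, slot 7 empty => index 7.
Insert 493: h=3, slot 3 occupied => index 4.
Insert 883: h=3, slots 3,4,7,12 occupied => index 6.
Insert 675: h=3, slots 3,4,7,12,6 occupied => index 2.
Table: [-, -, 675, 402, 493, 255, 883, 940, -, -, -, -, 813]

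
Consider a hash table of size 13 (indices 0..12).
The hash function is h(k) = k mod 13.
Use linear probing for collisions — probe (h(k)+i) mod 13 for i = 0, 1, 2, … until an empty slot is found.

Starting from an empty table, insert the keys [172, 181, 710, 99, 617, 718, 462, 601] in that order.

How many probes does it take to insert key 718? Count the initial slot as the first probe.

2

Insert 172: h=3, slot 3 empty => index 3.
Insert 181: h=12, slot 12 empty => index 12.
Insert 710: h=8, slot 8 empty => index 8.
Insert 99: h=8, slot 8 occupied => index 9.
Insert 617: h=6, slot 6 empty => index 6.
Insert 718: h=3, slot 3 occupied => index 4.
Insert 462: h=7, slot 7 empty => index 7.
Insert 601: h=3, slots 3,4 occupied => index 5.
Table: [∅, ∅, ∅, 172, 718, 601, 617, 462, 710, 99, ∅, ∅, 181]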